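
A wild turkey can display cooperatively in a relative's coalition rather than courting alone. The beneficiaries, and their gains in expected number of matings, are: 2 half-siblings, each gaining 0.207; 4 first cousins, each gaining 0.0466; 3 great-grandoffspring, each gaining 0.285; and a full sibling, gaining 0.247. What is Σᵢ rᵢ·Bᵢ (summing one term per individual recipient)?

r to a half-sibling = 0.25 (half-sibs share one parent — one path of length 2: r = (1/2)^2 = 1/4).
r to a first cousin = 1/8 (first cousins share one grandparent pair — two paths of length 4: r = 2·(1/2)^4 = 1/8).
r to a great-grandoffspring = 1/8 (three parent–offspring links: r = (1/2)^3 = 1/8).
r to a full sibling = 0.5 (full sibs share both parents — two paths of length 2: r = 2·(1/2)^2 = 1/2).
Summing one r·B term per recipient: 2·0.25·0.207 + 4·0.125·0.0466 + 3·0.125·0.285 + 1·0.5·0.247 = 0.357175.

0.357175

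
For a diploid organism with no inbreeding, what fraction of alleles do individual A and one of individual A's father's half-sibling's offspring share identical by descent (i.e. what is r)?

0.0625

Each parent–offspring link contributes a factor of 1/2, and independent paths through distinct common ancestors add.
Half first cousins share one grandparent — one path of length 4: r = (1/2)^4 = 1/16.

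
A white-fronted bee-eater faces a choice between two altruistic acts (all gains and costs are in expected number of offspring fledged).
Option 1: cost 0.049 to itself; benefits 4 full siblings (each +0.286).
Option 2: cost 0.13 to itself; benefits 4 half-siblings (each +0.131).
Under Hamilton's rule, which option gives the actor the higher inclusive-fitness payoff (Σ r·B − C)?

Option 1

Option 1: r to a full sibling = 0.5.
Option 1: Σ r·B − C = (4·0.5·0.286) − 0.049 = 0.523.
Option 2: r to a half-sibling = 0.25.
Option 2: Σ r·B − C = (4·0.25·0.131) − 0.13 = 0.001.
Option 1 has the higher net inclusive-fitness payoff.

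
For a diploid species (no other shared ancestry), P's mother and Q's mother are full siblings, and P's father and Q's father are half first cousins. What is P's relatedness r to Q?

Wright's path rule: contributions from independent ancestry routes add.
P and Q are related in two ways: first cousins through their mothers (r = 1/8) and half second cousins through their fathers (r = 1/64).
r = 1/8 + 1/64 = 0.140625.

0.140625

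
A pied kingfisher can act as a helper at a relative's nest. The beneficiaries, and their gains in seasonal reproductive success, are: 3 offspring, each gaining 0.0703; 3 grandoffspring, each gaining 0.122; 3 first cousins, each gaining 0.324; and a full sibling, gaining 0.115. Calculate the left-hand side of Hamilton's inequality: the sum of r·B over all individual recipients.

0.37595

r to an offspring = 1/2 (one parent–offspring link: r = (1/2)^1 = 1/2).
r to a grandoffspring = 1/4 (two parent–offspring links: r = (1/2)^2 = 1/4).
r to a first cousin = 0.125 (first cousins share one grandparent pair — two paths of length 4: r = 2·(1/2)^4 = 1/8).
r to a full sibling = 0.5 (full sibs share both parents — two paths of length 2: r = 2·(1/2)^2 = 1/2).
Summing one r·B term per recipient: 3·0.5·0.0703 + 3·0.25·0.122 + 3·0.125·0.324 + 1·0.5·0.115 = 0.37595.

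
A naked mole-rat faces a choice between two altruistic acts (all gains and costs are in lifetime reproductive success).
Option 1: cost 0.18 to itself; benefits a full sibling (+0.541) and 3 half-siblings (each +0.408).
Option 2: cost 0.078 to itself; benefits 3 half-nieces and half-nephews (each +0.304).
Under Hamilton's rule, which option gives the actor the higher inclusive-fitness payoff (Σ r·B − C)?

Option 1

Option 1: r to a full sibling = 0.5.
Option 1: r to a half-sibling = 0.25.
Option 1: Σ r·B − C = (1·0.5·0.541 + 3·0.25·0.408) − 0.18 = 0.3965.
Option 2: r to a half-niece or half-nephew = 0.125.
Option 2: Σ r·B − C = (3·0.125·0.304) − 0.078 = 0.036.
Option 1 has the higher net inclusive-fitness payoff.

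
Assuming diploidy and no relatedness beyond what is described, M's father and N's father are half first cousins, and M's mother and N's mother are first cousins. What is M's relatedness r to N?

Wright's path rule: contributions from independent ancestry routes add.
M and N are related in two ways: half second cousins through their fathers (r = 1/64) and second cousins through their mothers (r = 1/32).
r = 1/64 + 1/32 = 3/64 = 0.046875.

0.046875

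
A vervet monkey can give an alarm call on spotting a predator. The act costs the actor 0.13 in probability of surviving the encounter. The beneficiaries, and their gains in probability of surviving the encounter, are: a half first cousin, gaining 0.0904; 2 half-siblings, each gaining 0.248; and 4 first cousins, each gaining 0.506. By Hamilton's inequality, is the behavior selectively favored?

Yes

Hamilton's rule: the trait is favored when the sum of r·B over every recipient exceeds the actor's cost C.
r to a half first cousin = 0.0625 (half first cousins share one grandparent — one path of length 4: r = (1/2)^4 = 1/16).
r to a half-sibling = 1/4 (half-sibs share one parent — one path of length 2: r = (1/2)^2 = 1/4).
r to a first cousin = 1/8 (first cousins share one grandparent pair — two paths of length 4: r = 2·(1/2)^4 = 1/8).
Summing one r·B term per recipient: 1·0.0625·0.0904 + 2·0.25·0.248 + 4·0.125·0.506 = 0.38265.
0.38265 > 0.13: the indirect benefit exceeds the cost.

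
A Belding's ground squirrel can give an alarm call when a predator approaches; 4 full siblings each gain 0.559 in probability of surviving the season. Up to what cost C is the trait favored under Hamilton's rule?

1.118

r to a full sibling = 0.5 (full sibs share both parents — two paths of length 2: r = 2·(1/2)^2 = 1/2).
Hamilton's rule: n·r·B > C, so the trait is favored while C < n·r·B = 4·0.5·0.559 = 1.118.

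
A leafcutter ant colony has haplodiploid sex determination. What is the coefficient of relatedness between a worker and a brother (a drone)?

0.25

Her haploid brother carries none of their father's genes and a random half of their mother's genome; that half matches the maternal half of her own genome with probability 1/2: r = 1/2 · 1/2 = 1/4.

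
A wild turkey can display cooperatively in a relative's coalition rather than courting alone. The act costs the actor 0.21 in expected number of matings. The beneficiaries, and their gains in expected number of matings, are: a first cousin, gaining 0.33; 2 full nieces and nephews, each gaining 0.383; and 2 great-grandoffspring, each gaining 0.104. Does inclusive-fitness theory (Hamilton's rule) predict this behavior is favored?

Yes

Hamilton's rule: the trait is favored when the sum of r·B over every recipient exceeds the actor's cost C.
r to a first cousin = 0.125 (first cousins share one grandparent pair — two paths of length 4: r = 2·(1/2)^4 = 1/8).
r to a full niece or nephew = 1/4 (full aunt/uncle↔niece/nephew: two paths of length 3 through the shared grandparent pair: r = 2·(1/2)^3 = 1/4).
r to a great-grandoffspring = 0.125 (three parent–offspring links: r = (1/2)^3 = 1/8).
Summing one r·B term per recipient: 1·0.125·0.33 + 2·0.25·0.383 + 2·0.125·0.104 = 0.25875.
0.25875 > 0.21: the indirect benefit exceeds the cost.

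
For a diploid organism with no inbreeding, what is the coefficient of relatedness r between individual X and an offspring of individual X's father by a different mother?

0.25

Each parent–offspring link contributes a factor of 1/2, and independent paths through distinct common ancestors add.
Half-sibs share one parent — one path of length 2: r = (1/2)^2 = 1/4.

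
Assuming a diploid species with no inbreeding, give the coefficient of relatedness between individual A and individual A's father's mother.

Each parent–offspring link contributes a factor of 1/2, and independent paths through distinct common ancestors add.
Two parent–offspring links: r = (1/2)^2 = 1/4.

0.25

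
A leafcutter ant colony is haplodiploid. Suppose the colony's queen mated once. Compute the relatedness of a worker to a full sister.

Haplodiploid full sisters inherit their father's entire haploid genome identically (contributing 1/2) and on average half of their mother's contribution (1/2 · 1/2 = 1/4); r = 1/2 + 1/4 = 3/4.

0.75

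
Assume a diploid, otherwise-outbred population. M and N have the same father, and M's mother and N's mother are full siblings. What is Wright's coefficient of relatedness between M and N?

0.375

With two independent routes of shared ancestry, r is the sum of the two contributions.
M and N are related in two ways: half-sibs through their shared father (r = 1/4) and first cousins through their mothers (r = 1/8).
r = 1/4 + 1/8 = 0.375.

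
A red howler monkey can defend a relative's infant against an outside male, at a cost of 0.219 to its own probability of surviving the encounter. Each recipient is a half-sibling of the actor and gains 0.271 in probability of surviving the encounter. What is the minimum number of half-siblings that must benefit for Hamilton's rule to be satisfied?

4

r to a half-sibling = 1/4 (half-sibs share one parent — one path of length 2: r = (1/2)^2 = 1/4).
Hamilton's rule: n·r·B > C  ⇒  n > C/(r·B) = 0.219/(0.25·0.271) = 3.232.
The smallest integer exceeding 3.232 is 4.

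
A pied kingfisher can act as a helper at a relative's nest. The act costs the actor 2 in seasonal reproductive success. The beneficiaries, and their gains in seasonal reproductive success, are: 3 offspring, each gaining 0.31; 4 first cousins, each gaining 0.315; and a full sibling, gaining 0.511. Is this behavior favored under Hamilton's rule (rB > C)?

Hamilton's rule: the trait is favored when the sum of r·B over every recipient exceeds the actor's cost C.
r to an offspring = 0.5 (one parent–offspring link: r = (1/2)^1 = 1/2).
r to a first cousin = 1/8 (first cousins share one grandparent pair — two paths of length 4: r = 2·(1/2)^4 = 1/8).
r to a full sibling = 0.5 (full sibs share both parents — two paths of length 2: r = 2·(1/2)^2 = 1/2).
Summing one r·B term per recipient: 3·0.5·0.31 + 4·0.125·0.315 + 1·0.5·0.511 = 0.878.
0.878 < 2: the indirect benefit is less than the cost.

No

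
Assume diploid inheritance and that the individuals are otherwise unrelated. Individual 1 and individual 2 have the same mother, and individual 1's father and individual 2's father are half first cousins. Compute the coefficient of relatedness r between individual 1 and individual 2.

0.265625

With two independent routes of shared ancestry, r is the sum of the two contributions.
Individual 1 and individual 2 are related in two ways: half-sibs through their shared mother (r = 1/4) and half second cousins through their fathers (r = 1/64).
r = 1/4 + 1/64 = 17/64 = 0.265625.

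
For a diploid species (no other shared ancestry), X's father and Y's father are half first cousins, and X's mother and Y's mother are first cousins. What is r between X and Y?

0.046875

Independent pedigree routes through distinct common ancestors add.
X and Y are related in two ways: half second cousins through their fathers (r = 1/64) and second cousins through their mothers (r = 1/32).
r = 1/64 + 1/32 = 3/64 = 0.046875.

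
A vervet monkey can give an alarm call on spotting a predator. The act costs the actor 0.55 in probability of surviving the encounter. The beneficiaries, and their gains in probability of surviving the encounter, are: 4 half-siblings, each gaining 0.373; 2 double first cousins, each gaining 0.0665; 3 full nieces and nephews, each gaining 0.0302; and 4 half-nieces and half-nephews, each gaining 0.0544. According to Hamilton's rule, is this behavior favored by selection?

Hamilton's rule: the trait is favored when the sum of r·B over every recipient exceeds the actor's cost C.
r to a half-sibling = 1/4 (half-sibs share one parent — one path of length 2: r = (1/2)^2 = 1/4).
r to a double first cousin = 0.25 (double first cousins share both grandparent pairs — four paths of length 4: r = 4·(1/2)^4 = 1/4).
r to a full niece or nephew = 0.25 (full aunt/uncle↔niece/nephew: two paths of length 3 through the shared grandparent pair: r = 2·(1/2)^3 = 1/4).
r to a half-niece or half-nephew = 1/8 (half-aunt/uncle↔niece/nephew: one path of length 3: r = (1/2)^3 = 1/8).
Summing one r·B term per recipient: 4·0.25·0.373 + 2·0.25·0.0665 + 3·0.25·0.0302 + 4·0.125·0.0544 = 0.4561.
0.4561 < 0.55: the indirect benefit is less than the cost.

No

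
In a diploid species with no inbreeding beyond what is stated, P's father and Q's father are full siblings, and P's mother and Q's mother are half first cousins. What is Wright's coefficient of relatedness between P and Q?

0.140625

With two independent routes of shared ancestry, r is the sum of the two contributions.
P and Q are related in two ways: first cousins through their fathers (r = 1/8) and half second cousins through their mothers (r = 1/64).
r = 1/8 + 1/64 = 9/64 = 0.140625.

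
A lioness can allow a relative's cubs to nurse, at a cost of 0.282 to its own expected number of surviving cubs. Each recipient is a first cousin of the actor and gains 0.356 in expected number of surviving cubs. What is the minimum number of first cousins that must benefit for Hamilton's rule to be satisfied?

7

r to a first cousin = 0.125 (first cousins share one grandparent pair — two paths of length 4: r = 2·(1/2)^4 = 1/8).
Hamilton's rule: n·r·B > C  ⇒  n > C/(r·B) = 0.282/(0.125·0.356) = 6.337.
The smallest integer exceeding 6.337 is 7.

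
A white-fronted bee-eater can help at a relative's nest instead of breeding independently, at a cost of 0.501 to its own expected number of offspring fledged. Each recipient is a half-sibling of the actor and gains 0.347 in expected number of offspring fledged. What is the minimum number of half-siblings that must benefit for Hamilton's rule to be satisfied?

6

r to a half-sibling = 0.25 (half-sibs share one parent — one path of length 2: r = (1/2)^2 = 1/4).
Hamilton's rule: n·r·B > C  ⇒  n > C/(r·B) = 0.501/(0.25·0.347) = 5.775.
The smallest integer exceeding 5.775 is 6.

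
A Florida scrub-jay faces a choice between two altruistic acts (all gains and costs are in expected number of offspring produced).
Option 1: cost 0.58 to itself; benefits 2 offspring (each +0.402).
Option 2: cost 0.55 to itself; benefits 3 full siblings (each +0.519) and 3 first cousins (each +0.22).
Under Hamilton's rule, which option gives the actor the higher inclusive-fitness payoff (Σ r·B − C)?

Option 2

Option 1: r to an offspring = 0.5.
Option 1: Σ r·B − C = (2·0.5·0.402) − 0.58 = -0.178.
Option 2: r to a full sibling = 0.5.
Option 2: r to a first cousin = 0.125.
Option 2: Σ r·B − C = (3·0.5·0.519 + 3·0.125·0.22) − 0.55 = 0.311.
Option 2 has the higher net inclusive-fitness payoff.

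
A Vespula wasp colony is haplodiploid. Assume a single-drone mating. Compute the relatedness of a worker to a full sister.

Haplodiploid full sisters inherit their father's entire haploid genome identically (contributing 1/2) and on average half of their mother's contribution (1/2 · 1/2 = 1/4); r = 1/2 + 1/4 = 3/4.

0.75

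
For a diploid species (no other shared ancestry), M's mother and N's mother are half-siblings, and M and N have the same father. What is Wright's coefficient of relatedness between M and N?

With two independent routes of shared ancestry, r is the sum of the two contributions.
M and N are related in two ways: half first cousins through their mothers (r = 1/16) and half-sibs through their shared father (r = 1/4).
r = 1/16 + 1/4 = 0.3125.

0.3125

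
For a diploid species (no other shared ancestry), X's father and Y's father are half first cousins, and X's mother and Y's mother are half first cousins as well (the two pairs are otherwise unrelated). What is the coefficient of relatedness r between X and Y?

0.03125

Wright's path rule: contributions from independent ancestry routes add.
X and Y are related in two ways: half second cousins through their fathers (r = 1/64) and half second cousins through their mothers (r = 1/64).
r = 1/64 + 1/64 = 1/32 = 0.03125.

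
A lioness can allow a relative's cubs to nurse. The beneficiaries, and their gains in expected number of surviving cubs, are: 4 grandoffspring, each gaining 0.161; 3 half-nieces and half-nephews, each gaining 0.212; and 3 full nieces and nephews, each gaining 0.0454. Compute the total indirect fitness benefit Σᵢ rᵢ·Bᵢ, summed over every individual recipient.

r to a grandoffspring = 0.25 (two parent–offspring links: r = (1/2)^2 = 1/4).
r to a half-niece or half-nephew = 0.125 (half-aunt/uncle↔niece/nephew: one path of length 3: r = (1/2)^3 = 1/8).
r to a full niece or nephew = 0.25 (full aunt/uncle↔niece/nephew: two paths of length 3 through the shared grandparent pair: r = 2·(1/2)^3 = 1/4).
Summing one r·B term per recipient: 4·0.25·0.161 + 3·0.125·0.212 + 3·0.25·0.0454 = 0.27455.

0.27455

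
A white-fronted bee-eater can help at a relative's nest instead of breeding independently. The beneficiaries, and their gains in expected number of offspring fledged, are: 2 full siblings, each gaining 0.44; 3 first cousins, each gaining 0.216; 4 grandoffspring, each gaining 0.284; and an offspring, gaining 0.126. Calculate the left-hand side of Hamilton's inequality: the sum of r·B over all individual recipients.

0.868

r to a full sibling = 0.5 (full sibs share both parents — two paths of length 2: r = 2·(1/2)^2 = 1/2).
r to a first cousin = 0.125 (first cousins share one grandparent pair — two paths of length 4: r = 2·(1/2)^4 = 1/8).
r to a grandoffspring = 0.25 (two parent–offspring links: r = (1/2)^2 = 1/4).
r to an offspring = 1/2 (one parent–offspring link: r = (1/2)^1 = 1/2).
Summing one r·B term per recipient: 2·0.5·0.44 + 3·0.125·0.216 + 4·0.25·0.284 + 1·0.5·0.126 = 0.868.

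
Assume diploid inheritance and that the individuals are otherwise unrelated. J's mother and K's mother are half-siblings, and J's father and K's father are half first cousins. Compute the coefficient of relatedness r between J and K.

0.078125

Wright's path rule: contributions from independent ancestry routes add.
J and K are related in two ways: half first cousins through their mothers (r = 1/16) and half second cousins through their fathers (r = 1/64).
r = 1/16 + 1/64 = 5/64 = 0.078125.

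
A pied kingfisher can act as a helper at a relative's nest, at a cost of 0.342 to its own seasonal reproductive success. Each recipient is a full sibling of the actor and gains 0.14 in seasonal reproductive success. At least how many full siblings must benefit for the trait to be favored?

r to a full sibling = 1/2 (full sibs share both parents — two paths of length 2: r = 2·(1/2)^2 = 1/2).
Hamilton's rule: n·r·B > C  ⇒  n > C/(r·B) = 0.342/(0.5·0.14) = 4.886.
The smallest integer exceeding 4.886 is 5.

5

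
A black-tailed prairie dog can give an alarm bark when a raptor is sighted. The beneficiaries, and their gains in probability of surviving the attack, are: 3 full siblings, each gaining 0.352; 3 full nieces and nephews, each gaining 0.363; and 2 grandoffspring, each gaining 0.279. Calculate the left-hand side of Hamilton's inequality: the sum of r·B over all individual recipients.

r to a full sibling = 1/2 (full sibs share both parents — two paths of length 2: r = 2·(1/2)^2 = 1/2).
r to a full niece or nephew = 0.25 (full aunt/uncle↔niece/nephew: two paths of length 3 through the shared grandparent pair: r = 2·(1/2)^3 = 1/4).
r to a grandoffspring = 1/4 (two parent–offspring links: r = (1/2)^2 = 1/4).
Summing one r·B term per recipient: 3·0.5·0.352 + 3·0.25·0.363 + 2·0.25·0.279 = 0.93975.

0.93975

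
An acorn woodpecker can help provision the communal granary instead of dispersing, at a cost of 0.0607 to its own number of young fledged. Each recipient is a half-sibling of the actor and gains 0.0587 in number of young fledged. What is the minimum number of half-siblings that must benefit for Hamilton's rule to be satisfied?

r to a half-sibling = 0.25 (half-sibs share one parent — one path of length 2: r = (1/2)^2 = 1/4).
Hamilton's rule: n·r·B > C  ⇒  n > C/(r·B) = 0.0607/(0.25·0.0587) = 4.136.
The smallest integer exceeding 4.136 is 5.

5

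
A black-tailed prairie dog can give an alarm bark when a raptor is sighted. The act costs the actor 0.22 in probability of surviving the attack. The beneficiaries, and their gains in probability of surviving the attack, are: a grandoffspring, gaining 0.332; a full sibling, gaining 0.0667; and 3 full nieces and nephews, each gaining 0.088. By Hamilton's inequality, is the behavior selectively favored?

Hamilton's rule: the trait is favored when the sum of r·B over every recipient exceeds the actor's cost C.
r to a grandoffspring = 0.25 (two parent–offspring links: r = (1/2)^2 = 1/4).
r to a full sibling = 0.5 (full sibs share both parents — two paths of length 2: r = 2·(1/2)^2 = 1/2).
r to a full niece or nephew = 1/4 (full aunt/uncle↔niece/nephew: two paths of length 3 through the shared grandparent pair: r = 2·(1/2)^3 = 1/4).
Summing one r·B term per recipient: 1·0.25·0.332 + 1·0.5·0.0667 + 3·0.25·0.088 = 0.18235.
0.18235 < 0.22: the indirect benefit is less than the cost.

No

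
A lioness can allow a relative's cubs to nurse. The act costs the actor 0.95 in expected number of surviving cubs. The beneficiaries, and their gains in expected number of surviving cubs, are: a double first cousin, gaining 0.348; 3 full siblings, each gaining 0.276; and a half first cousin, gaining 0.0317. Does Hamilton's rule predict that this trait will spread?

Hamilton's rule: the trait is favored when the sum of r·B over every recipient exceeds the actor's cost C.
r to a double first cousin = 0.25 (double first cousins share both grandparent pairs — four paths of length 4: r = 4·(1/2)^4 = 1/4).
r to a full sibling = 0.5 (full sibs share both parents — two paths of length 2: r = 2·(1/2)^2 = 1/2).
r to a half first cousin = 0.0625 (half first cousins share one grandparent — one path of length 4: r = (1/2)^4 = 1/16).
Summing one r·B term per recipient: 1·0.25·0.348 + 3·0.5·0.276 + 1·0.0625·0.0317 = 0.50298125.
0.50298125 < 0.95: the indirect benefit is less than the cost.

No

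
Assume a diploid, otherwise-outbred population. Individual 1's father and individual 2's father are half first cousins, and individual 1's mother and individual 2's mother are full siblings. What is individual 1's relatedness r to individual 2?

Independent pedigree routes through distinct common ancestors add.
Individual 1 and individual 2 are related in two ways: half second cousins through their fathers (r = 1/64) and first cousins through their mothers (r = 1/8).
r = 1/64 + 1/8 = 9/64 = 0.140625.

0.140625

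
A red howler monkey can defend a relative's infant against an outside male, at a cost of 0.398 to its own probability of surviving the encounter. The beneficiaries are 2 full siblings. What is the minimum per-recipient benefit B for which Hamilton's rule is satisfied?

0.398

r to a full sibling = 1/2 (full sibs share both parents — two paths of length 2: r = 2·(1/2)^2 = 1/2).
Hamilton's rule with n recipients of equal r: n·r·B > C, so B > C/(n·r) = 0.398/(2·0.5) = 0.398.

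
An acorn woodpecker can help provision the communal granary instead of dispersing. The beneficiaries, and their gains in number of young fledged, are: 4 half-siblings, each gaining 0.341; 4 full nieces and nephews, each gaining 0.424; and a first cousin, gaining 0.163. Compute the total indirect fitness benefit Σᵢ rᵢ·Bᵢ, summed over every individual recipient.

r to a half-sibling = 1/4 (half-sibs share one parent — one path of length 2: r = (1/2)^2 = 1/4).
r to a full niece or nephew = 0.25 (full aunt/uncle↔niece/nephew: two paths of length 3 through the shared grandparent pair: r = 2·(1/2)^3 = 1/4).
r to a first cousin = 1/8 (first cousins share one grandparent pair — two paths of length 4: r = 2·(1/2)^4 = 1/8).
Summing one r·B term per recipient: 4·0.25·0.341 + 4·0.25·0.424 + 1·0.125·0.163 = 0.785375.

0.785375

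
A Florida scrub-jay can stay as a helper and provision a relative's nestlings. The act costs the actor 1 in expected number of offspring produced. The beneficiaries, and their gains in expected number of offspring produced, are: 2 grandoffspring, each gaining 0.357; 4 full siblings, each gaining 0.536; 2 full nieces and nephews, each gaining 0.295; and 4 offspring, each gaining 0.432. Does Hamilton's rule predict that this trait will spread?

Hamilton's rule: the trait is favored when the sum of r·B over every recipient exceeds the actor's cost C.
r to a grandoffspring = 1/4 (two parent–offspring links: r = (1/2)^2 = 1/4).
r to a full sibling = 1/2 (full sibs share both parents — two paths of length 2: r = 2·(1/2)^2 = 1/2).
r to a full niece or nephew = 1/4 (full aunt/uncle↔niece/nephew: two paths of length 3 through the shared grandparent pair: r = 2·(1/2)^3 = 1/4).
r to an offspring = 0.5 (one parent–offspring link: r = (1/2)^1 = 1/2).
Summing one r·B term per recipient: 2·0.25·0.357 + 4·0.5·0.536 + 2·0.25·0.295 + 4·0.5·0.432 = 2.262.
2.262 > 1: the indirect benefit exceeds the cost.

Yes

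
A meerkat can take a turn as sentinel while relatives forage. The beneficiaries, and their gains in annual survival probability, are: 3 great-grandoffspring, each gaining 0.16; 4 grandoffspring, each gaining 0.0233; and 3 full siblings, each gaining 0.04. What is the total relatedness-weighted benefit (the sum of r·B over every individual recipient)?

r to a great-grandoffspring = 1/8 (three parent–offspring links: r = (1/2)^3 = 1/8).
r to a grandoffspring = 1/4 (two parent–offspring links: r = (1/2)^2 = 1/4).
r to a full sibling = 1/2 (full sibs share both parents — two paths of length 2: r = 2·(1/2)^2 = 1/2).
Summing one r·B term per recipient: 3·0.125·0.16 + 4·0.25·0.0233 + 3·0.5·0.04 = 0.1433.

0.1433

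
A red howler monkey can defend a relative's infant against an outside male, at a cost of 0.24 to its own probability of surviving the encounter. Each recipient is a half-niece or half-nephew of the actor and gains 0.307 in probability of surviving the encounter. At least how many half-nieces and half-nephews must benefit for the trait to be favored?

r to a half-niece or half-nephew = 0.125 (half-aunt/uncle↔niece/nephew: one path of length 3: r = (1/2)^3 = 1/8).
Hamilton's rule: n·r·B > C  ⇒  n > C/(r·B) = 0.24/(0.125·0.307) = 6.254.
The smallest integer exceeding 6.254 is 7.

7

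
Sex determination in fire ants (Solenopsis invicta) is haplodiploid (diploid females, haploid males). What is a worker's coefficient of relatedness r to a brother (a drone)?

Her haploid brother carries none of their father's genes and a random half of their mother's genome; that half matches the maternal half of her own genome with probability 1/2: r = 1/2 · 1/2 = 1/4.

0.25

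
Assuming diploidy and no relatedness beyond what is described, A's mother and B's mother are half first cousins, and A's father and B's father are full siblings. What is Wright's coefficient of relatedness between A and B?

0.140625

Wright's path rule: contributions from independent ancestry routes add.
A and B are related in two ways: half second cousins through their mothers (r = 1/64) and first cousins through their fathers (r = 1/8).
r = 1/64 + 1/8 = 9/64 = 0.140625.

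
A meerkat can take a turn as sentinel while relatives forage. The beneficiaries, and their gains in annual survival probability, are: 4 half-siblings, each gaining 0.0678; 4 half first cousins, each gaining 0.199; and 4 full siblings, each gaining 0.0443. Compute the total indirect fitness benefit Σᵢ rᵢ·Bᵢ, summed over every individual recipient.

r to a half-sibling = 1/4 (half-sibs share one parent — one path of length 2: r = (1/2)^2 = 1/4).
r to a half first cousin = 0.0625 (half first cousins share one grandparent — one path of length 4: r = (1/2)^4 = 1/16).
r to a full sibling = 1/2 (full sibs share both parents — two paths of length 2: r = 2·(1/2)^2 = 1/2).
Summing one r·B term per recipient: 4·0.25·0.0678 + 4·0.0625·0.199 + 4·0.5·0.0443 = 0.20615.

0.20615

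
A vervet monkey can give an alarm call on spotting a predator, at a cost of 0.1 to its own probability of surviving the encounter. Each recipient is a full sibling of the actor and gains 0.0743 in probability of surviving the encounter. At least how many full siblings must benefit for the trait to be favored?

r to a full sibling = 0.5 (full sibs share both parents — two paths of length 2: r = 2·(1/2)^2 = 1/2).
Hamilton's rule: n·r·B > C  ⇒  n > C/(r·B) = 0.1/(0.5·0.0743) = 2.692.
The smallest integer exceeding 2.692 is 3.

3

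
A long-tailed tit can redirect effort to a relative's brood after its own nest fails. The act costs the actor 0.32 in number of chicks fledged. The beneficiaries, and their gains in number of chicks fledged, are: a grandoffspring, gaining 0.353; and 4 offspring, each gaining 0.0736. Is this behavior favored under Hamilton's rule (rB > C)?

No

Hamilton's rule: the trait is favored when the sum of r·B over every recipient exceeds the actor's cost C.
r to a grandoffspring = 0.25 (two parent–offspring links: r = (1/2)^2 = 1/4).
r to an offspring = 1/2 (one parent–offspring link: r = (1/2)^1 = 1/2).
Summing one r·B term per recipient: 1·0.25·0.353 + 4·0.5·0.0736 = 0.23545.
0.23545 < 0.32: the indirect benefit is less than the cost.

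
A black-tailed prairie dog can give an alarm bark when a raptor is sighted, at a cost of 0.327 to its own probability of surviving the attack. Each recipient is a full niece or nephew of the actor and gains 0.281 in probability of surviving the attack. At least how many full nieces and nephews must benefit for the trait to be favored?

r to a full niece or nephew = 1/4 (full aunt/uncle↔niece/nephew: two paths of length 3 through the shared grandparent pair: r = 2·(1/2)^3 = 1/4).
Hamilton's rule: n·r·B > C  ⇒  n > C/(r·B) = 0.327/(0.25·0.281) = 4.655.
The smallest integer exceeding 4.655 is 5.

5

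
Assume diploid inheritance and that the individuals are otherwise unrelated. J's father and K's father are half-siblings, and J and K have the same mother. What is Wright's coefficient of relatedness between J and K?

0.3125

Independent pedigree routes through distinct common ancestors add.
J and K are related in two ways: half first cousins through their fathers (r = 1/16) and half-sibs through their shared mother (r = 1/4).
r = 1/16 + 1/4 = 0.3125.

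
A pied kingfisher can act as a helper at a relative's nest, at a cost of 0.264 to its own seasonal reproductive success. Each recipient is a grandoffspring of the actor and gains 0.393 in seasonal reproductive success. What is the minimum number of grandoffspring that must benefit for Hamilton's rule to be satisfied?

r to a grandoffspring = 0.25 (two parent–offspring links: r = (1/2)^2 = 1/4).
Hamilton's rule: n·r·B > C  ⇒  n > C/(r·B) = 0.264/(0.25·0.393) = 2.687.
The smallest integer exceeding 2.687 is 3.

3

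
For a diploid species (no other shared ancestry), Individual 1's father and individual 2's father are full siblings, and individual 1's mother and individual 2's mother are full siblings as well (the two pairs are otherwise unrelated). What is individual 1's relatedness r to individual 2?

With two independent routes of shared ancestry, r is the sum of the two contributions.
Individual 1 and individual 2 are related in two ways: first cousins through their fathers (r = 1/8) and first cousins through their mothers (r = 1/8) — i.e. double first cousins.
r = 1/8 + 1/8 = 1/4 = 0.25.

0.25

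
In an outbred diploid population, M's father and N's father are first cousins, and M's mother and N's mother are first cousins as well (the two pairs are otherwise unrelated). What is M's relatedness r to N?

Wright's path rule: contributions from independent ancestry routes add.
M and N are related in two ways: second cousins through their fathers (r = 1/32) and second cousins through their mothers (r = 1/32).
r = 1/32 + 1/32 = 1/16 = 0.0625.

0.0625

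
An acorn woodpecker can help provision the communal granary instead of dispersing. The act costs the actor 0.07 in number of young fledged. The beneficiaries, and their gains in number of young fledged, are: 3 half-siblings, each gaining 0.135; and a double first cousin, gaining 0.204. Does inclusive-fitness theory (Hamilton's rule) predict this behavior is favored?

Yes

Hamilton's rule: the trait is favored when the sum of r·B over every recipient exceeds the actor's cost C.
r to a half-sibling = 0.25 (half-sibs share one parent — one path of length 2: r = (1/2)^2 = 1/4).
r to a double first cousin = 1/4 (double first cousins share both grandparent pairs — four paths of length 4: r = 4·(1/2)^4 = 1/4).
Summing one r·B term per recipient: 3·0.25·0.135 + 1·0.25·0.204 = 0.15225.
0.15225 > 0.07: the indirect benefit exceeds the cost.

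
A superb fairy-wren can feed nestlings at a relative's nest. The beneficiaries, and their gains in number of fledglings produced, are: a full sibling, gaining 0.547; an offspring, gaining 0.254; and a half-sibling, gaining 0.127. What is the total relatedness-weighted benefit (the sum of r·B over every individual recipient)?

0.43225

r to a full sibling = 1/2 (full sibs share both parents — two paths of length 2: r = 2·(1/2)^2 = 1/2).
r to an offspring = 0.5 (one parent–offspring link: r = (1/2)^1 = 1/2).
r to a half-sibling = 0.25 (half-sibs share one parent — one path of length 2: r = (1/2)^2 = 1/4).
Summing one r·B term per recipient: 1·0.5·0.547 + 1·0.5·0.254 + 1·0.25·0.127 = 0.43225.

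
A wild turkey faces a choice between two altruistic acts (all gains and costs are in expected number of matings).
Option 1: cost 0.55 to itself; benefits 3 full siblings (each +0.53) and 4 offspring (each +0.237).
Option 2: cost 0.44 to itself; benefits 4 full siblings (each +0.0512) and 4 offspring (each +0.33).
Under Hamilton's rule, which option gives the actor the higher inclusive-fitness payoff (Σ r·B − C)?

Option 1

Option 1: r to a full sibling = 0.5.
Option 1: r to an offspring = 0.5.
Option 1: Σ r·B − C = (3·0.5·0.53 + 4·0.5·0.237) − 0.55 = 0.719.
Option 2: r to a full sibling = 0.5.
Option 2: r to an offspring = 0.5.
Option 2: Σ r·B − C = (4·0.5·0.0512 + 4·0.5·0.33) − 0.44 = 0.3224.
Option 1 has the higher net inclusive-fitness payoff.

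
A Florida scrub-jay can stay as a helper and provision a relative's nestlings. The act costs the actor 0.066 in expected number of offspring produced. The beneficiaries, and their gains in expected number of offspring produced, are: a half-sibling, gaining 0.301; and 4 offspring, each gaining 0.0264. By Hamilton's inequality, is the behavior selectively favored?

Hamilton's rule: the trait is favored when the sum of r·B over every recipient exceeds the actor's cost C.
r to a half-sibling = 1/4 (half-sibs share one parent — one path of length 2: r = (1/2)^2 = 1/4).
r to an offspring = 0.5 (one parent–offspring link: r = (1/2)^1 = 1/2).
Summing one r·B term per recipient: 1·0.25·0.301 + 4·0.5·0.0264 = 0.12805.
0.12805 > 0.066: the indirect benefit exceeds the cost.

Yes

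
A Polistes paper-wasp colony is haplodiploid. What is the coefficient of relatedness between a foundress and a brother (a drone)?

Her haploid brother carries none of their father's genes and a random half of their mother's genome; that half matches the maternal half of her own genome with probability 1/2: r = 1/2 · 1/2 = 1/4.

0.25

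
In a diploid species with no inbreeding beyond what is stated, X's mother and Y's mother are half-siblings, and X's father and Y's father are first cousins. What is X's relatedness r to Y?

0.09375

Independent pedigree routes through distinct common ancestors add.
X and Y are related in two ways: half first cousins through their mothers (r = 1/16) and second cousins through their fathers (r = 1/32).
r = 1/16 + 1/32 = 3/32 = 0.09375.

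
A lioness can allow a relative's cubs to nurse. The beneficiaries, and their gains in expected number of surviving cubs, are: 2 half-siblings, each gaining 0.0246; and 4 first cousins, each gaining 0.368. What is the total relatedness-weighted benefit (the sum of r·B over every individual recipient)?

0.1963

r to a half-sibling = 1/4 (half-sibs share one parent — one path of length 2: r = (1/2)^2 = 1/4).
r to a first cousin = 0.125 (first cousins share one grandparent pair — two paths of length 4: r = 2·(1/2)^4 = 1/8).
Summing one r·B term per recipient: 2·0.25·0.0246 + 4·0.125·0.368 = 0.1963.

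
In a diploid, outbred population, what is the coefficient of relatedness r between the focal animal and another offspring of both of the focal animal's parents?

0.5

Each parent–offspring link contributes a factor of 1/2, and independent paths through distinct common ancestors add.
Full sibs share both parents — two paths of length 2: r = 2·(1/2)^2 = 1/2.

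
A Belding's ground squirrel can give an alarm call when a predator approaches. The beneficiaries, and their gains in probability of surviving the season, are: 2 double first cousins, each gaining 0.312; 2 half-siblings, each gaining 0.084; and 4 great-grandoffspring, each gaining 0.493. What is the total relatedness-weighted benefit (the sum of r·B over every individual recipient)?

r to a double first cousin = 0.25 (double first cousins share both grandparent pairs — four paths of length 4: r = 4·(1/2)^4 = 1/4).
r to a half-sibling = 0.25 (half-sibs share one parent — one path of length 2: r = (1/2)^2 = 1/4).
r to a great-grandoffspring = 1/8 (three parent–offspring links: r = (1/2)^3 = 1/8).
Summing one r·B term per recipient: 2·0.25·0.312 + 2·0.25·0.084 + 4·0.125·0.493 = 0.4445.

0.4445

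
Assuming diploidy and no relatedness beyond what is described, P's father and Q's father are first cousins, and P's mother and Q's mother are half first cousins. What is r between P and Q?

Relatedness sums over independent paths through distinct common ancestors.
P and Q are related in two ways: second cousins through their fathers (r = 1/32) and half second cousins through their mothers (r = 1/64).
r = 1/32 + 1/64 = 3/64 = 0.046875.

0.046875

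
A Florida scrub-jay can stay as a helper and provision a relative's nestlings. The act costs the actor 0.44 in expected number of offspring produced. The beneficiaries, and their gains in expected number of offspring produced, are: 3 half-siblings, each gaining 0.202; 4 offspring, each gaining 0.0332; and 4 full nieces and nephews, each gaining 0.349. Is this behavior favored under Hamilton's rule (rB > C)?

Yes

Hamilton's rule: the trait is favored when the sum of r·B over every recipient exceeds the actor's cost C.
r to a half-sibling = 0.25 (half-sibs share one parent — one path of length 2: r = (1/2)^2 = 1/4).
r to an offspring = 1/2 (one parent–offspring link: r = (1/2)^1 = 1/2).
r to a full niece or nephew = 1/4 (full aunt/uncle↔niece/nephew: two paths of length 3 through the shared grandparent pair: r = 2·(1/2)^3 = 1/4).
Summing one r·B term per recipient: 3·0.25·0.202 + 4·0.5·0.0332 + 4·0.25·0.349 = 0.5669.
0.5669 > 0.44: the indirect benefit exceeds the cost.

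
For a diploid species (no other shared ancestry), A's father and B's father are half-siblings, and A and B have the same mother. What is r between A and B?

0.3125

Relatedness sums over independent paths through distinct common ancestors.
A and B are related in two ways: half first cousins through their fathers (r = 1/16) and half-sibs through their shared mother (r = 1/4).
r = 1/16 + 1/4 = 5/16 = 0.3125.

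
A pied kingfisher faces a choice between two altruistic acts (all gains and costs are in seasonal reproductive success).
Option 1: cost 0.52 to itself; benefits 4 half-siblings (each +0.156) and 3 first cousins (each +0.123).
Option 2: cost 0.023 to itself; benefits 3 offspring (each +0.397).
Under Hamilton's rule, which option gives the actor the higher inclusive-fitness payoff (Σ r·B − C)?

Option 2

Option 1: r to a half-sibling = 0.25.
Option 1: r to a first cousin = 0.125.
Option 1: Σ r·B − C = (4·0.25·0.156 + 3·0.125·0.123) − 0.52 = -0.317875.
Option 2: r to an offspring = 0.5.
Option 2: Σ r·B − C = (3·0.5·0.397) − 0.023 = 0.5725.
Option 2 has the higher net inclusive-fitness payoff.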